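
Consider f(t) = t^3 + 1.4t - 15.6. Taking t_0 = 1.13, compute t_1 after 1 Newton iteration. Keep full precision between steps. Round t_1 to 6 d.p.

3.534096

Newton update: t ← t − f(t)/f'(t).
f'(t) = 3t^2 + 1.4
t_0 = 1.130000: f = -12.575103, f' = 5.230700 → t_1 = 1.130000 - (-12.575103)/(5.230700) = 3.534096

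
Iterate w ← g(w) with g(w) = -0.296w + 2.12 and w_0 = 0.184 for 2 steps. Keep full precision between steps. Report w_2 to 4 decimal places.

w_1 = g(0.184000) = 2.065536
w_2 = g(2.065536) = 1.508601

1.5086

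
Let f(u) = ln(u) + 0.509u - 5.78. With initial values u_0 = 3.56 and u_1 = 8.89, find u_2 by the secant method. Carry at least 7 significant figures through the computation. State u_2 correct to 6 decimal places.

7.523854

f(u_0) = -2.698199, f(u_1) = 0.929937
u_2 = 8.890000 - (0.929937)·(8.890000 - 3.560000)/(0.929937 - (-2.698199)) = 7.523854; f(u_2) = 0.067720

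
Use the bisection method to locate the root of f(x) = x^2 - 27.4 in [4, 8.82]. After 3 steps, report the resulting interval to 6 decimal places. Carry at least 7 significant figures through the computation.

f(4.000000) = -11.400000, f(8.820000) = 50.392400 (opposite signs)
step 1: m = 6.410000, f(m) = 13.688100 > 0 → root in [4.000000, 6.410000]
step 2: m = 5.205000, f(m) = -0.307975 < 0 → root in [5.205000, 6.410000]
step 3: m = 5.807500, f(m) = 6.327056 > 0 → root in [5.205000, 5.807500]

[5.205000, 5.807500]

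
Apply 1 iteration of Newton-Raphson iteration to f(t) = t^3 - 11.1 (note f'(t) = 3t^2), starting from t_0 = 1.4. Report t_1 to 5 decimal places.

2.82109

Newton update: t ← t − f(t)/f'(t).
t_0 = 1.400000: f = -8.356000, f' = 5.880000 → t_1 = 1.400000 - (-8.356000)/(5.880000) = 2.821088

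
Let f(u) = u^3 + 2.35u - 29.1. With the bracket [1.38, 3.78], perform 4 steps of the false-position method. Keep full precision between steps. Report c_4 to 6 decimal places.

2.813183

False-position update: c = (a·f(b) − b·f(a))/(f(b) − f(a)); replace the endpoint whose sign matches f(c).
f(1.380000) = -23.228928, f(3.780000) = 33.793152
step 1: c = 2.357681, f(c) = -10.453896 < 0 → new bracket [2.357681, 3.780000]
step 2: c = 2.693721, f(c) = -3.223753 < 0 → new bracket [2.693721, 3.780000]
step 3: c = 2.788324, f(c) = -0.868920 < 0 → new bracket [2.788324, 3.780000]
step 4: c = 2.813183, f(c) = -0.225482 < 0 → new bracket [2.813183, 3.780000]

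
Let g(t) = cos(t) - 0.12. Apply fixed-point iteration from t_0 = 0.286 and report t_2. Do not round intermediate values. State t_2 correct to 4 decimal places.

t_1 = g(0.286000) = 0.839380
t_2 = g(0.839380) = 0.547924

0.5479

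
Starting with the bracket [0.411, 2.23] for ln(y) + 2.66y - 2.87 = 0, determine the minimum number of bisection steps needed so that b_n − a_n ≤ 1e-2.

8

Initial width b − a = 2.23 − 0.411 = 1.819000.
After n steps the width is (b−a)/2^n; need (b−a)/2^n ≤ 1e-2.
So n ≥ log₂(1.819000/1e-2) = log₂(181.9000) ≈ 7.5070.
Hence n = 8.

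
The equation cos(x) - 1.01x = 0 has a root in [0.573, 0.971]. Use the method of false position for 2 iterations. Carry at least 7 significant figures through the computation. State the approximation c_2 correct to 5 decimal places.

0.73432

f(0.573000) = 0.261548, f(0.971000) = -0.416236
step 1: c = 0.726583, f(c) = 0.013600 > 0 → new bracket [0.726583, 0.971000]
step 2: c = 0.734316, f(c) = 0.000630 > 0 → new bracket [0.734316, 0.971000]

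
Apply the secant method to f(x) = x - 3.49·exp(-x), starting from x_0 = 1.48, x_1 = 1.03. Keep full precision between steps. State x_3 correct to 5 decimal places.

1.12901

f(x_0) = 0.685544, f(x_1) = -0.215954
x_2 = 1.030000 - (-0.215954)·(1.030000 - 1.480000)/(-0.215954 - (0.685544)) = 1.137798; f(x_2) = 0.019168
x_3 = 1.137798 - (0.019168)·(1.137798 - 1.030000)/(0.019168 - (-0.215954)) = 1.129009; f(x_3) = 0.000506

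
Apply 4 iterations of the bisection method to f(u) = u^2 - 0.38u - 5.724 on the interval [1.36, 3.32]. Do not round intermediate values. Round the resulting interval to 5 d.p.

f(1.360000) = -4.391200, f(3.320000) = 4.036800 (opposite signs)
step 1: m = 2.340000, f(m) = -1.137600 < 0 → root in [2.340000, 3.320000]
step 2: m = 2.830000, f(m) = 1.209500 > 0 → root in [2.340000, 2.830000]
step 3: m = 2.585000, f(m) = -0.024075 < 0 → root in [2.585000, 2.830000]
step 4: m = 2.707500, f(m) = 0.577706 > 0 → root in [2.585000, 2.707500]

[2.58500, 2.70750]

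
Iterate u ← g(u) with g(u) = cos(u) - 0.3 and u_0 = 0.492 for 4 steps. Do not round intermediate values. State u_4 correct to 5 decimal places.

0.54730

u_1 = g(0.492000) = 0.581390
u_2 = g(0.581390) = 0.535700
u_3 = g(0.535700) = 0.559911
u_4 = g(0.559911) = 0.547302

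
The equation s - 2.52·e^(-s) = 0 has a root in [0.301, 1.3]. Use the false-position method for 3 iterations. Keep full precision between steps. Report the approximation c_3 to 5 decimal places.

0.96411

False-position update: c = (a·f(b) − b·f(a))/(f(b) − f(a)); replace the endpoint whose sign matches f(c).
f(0.301000) = -1.563996, f(1.300000) = 0.613220
step 1: c = 1.018628, f(c) = 0.108682 > 0 → new bracket [0.301000, 1.018628]
step 2: c = 0.972001, f(c) = 0.018621 > 0 → new bracket [0.301000, 0.972001]
step 3: c = 0.964106, f(c) = 0.003169 > 0 → new bracket [0.301000, 0.964106]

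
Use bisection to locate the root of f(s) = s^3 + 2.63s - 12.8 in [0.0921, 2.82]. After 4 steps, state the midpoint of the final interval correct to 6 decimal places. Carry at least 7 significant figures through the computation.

2.052778

f(0.092100) = -12.556996, f(2.820000) = 17.042368 (opposite signs)
step 1: m = 1.456050, f(m) = -5.883644 < 0 → root in [1.456050, 2.820000]
step 2: m = 2.138025, f(m) = 2.596241 > 0 → root in [1.456050, 2.138025]
step 3: m = 1.797037, f(m) = -2.270540 < 0 → root in [1.797037, 2.138025]
step 4: m = 1.967531, f(m) = -0.008727 < 0 → root in [1.967531, 2.138025]
Midpoint of [1.967531, 2.138025] = 2.052778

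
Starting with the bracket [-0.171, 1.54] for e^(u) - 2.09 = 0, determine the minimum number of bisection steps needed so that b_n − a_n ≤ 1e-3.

Initial width b − a = 1.54 − -0.171 = 1.711000.
After n steps the width is (b−a)/2^n; need (b−a)/2^n ≤ 1e-3.
So n ≥ log₂(1.711000/1e-3) = log₂(1711.0000) ≈ 10.7406.
Hence n = 11.

11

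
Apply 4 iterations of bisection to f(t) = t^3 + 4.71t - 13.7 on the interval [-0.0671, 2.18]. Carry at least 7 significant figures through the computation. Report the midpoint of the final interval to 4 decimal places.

f(-0.067100) = -14.016343, f(2.180000) = 6.928032 (opposite signs)
step 1: m = 1.056450, f(m) = -7.545031 < 0 → root in [1.056450, 2.180000]
step 2: m = 1.618225, f(m) = -1.840592 < 0 → root in [1.618225, 2.180000]
step 3: m = 1.899113, f(m) = 2.094213 > 0 → root in [1.618225, 1.899113]
step 4: m = 1.758669, f(m) = 0.022744 > 0 → root in [1.618225, 1.758669]
Midpoint of [1.618225, 1.758669] = 1.688447

1.6884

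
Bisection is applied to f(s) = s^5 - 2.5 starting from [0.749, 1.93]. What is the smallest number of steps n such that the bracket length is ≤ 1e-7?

24

Initial width b − a = 1.93 − 0.749 = 1.181000.
After n steps the width is (b−a)/2^n; need (b−a)/2^n ≤ 1e-7.
So n ≥ log₂(1.181000/1e-7) = log₂(11810000.0000) ≈ 23.4935.
Hence n = 24.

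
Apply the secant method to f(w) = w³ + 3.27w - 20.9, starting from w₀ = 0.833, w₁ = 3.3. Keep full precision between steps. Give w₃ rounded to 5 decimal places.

f(w_0) = -17.598080, f(w_1) = 25.828000
w_2 = 3.300000 - (25.828000)·(3.300000 - 0.833000)/(25.828000 - (-17.598080)) = 1.832733; f(w_2) = -8.750984
w_3 = 1.832733 - (-8.750984)·(1.832733 - 3.300000)/(-8.750984 - (25.828000)) = 2.204057; f(w_3) = -2.985712

2.20406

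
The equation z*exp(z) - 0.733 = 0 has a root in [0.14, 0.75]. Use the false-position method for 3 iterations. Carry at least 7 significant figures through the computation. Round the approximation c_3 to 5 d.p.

f(0.140000) = -0.571962, f(0.750000) = 0.854750
step 1: c = 0.384546, f(c) = -0.168122 < 0 → new bracket [0.384546, 0.750000]
step 2: c = 0.444613, f(c) = -0.039454 < 0 → new bracket [0.444613, 0.750000]
step 3: c = 0.458087, f(c) = -0.008742 < 0 → new bracket [0.458087, 0.750000]

0.45809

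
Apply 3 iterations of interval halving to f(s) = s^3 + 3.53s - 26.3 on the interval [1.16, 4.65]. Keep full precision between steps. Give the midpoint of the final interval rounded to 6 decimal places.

2.686875

f(1.160000) = -20.644304, f(4.650000) = 90.659125 (opposite signs)
step 1: m = 2.905000, f(m) = 8.470018 > 0 → root in [1.160000, 2.905000]
step 2: m = 2.032500, f(m) = -10.728903 < 0 → root in [2.032500, 2.905000]
step 3: m = 2.468750, f(m) = -2.538956 < 0 → root in [2.468750, 2.905000]
Midpoint of [2.468750, 2.905000] = 2.686875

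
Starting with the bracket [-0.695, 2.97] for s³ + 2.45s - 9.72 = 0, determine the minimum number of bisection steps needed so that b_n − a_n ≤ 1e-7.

26

Initial width b − a = 2.97 − -0.695 = 3.665000.
After n steps the width is (b−a)/2^n; need (b−a)/2^n ≤ 1e-7.
So n ≥ log₂(3.665000/1e-7) = log₂(36650000.0000) ≈ 25.1273.
Hence n = 26.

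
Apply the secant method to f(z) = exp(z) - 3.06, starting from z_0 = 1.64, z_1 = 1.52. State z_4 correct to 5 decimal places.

f(z_0) = 2.095170, f(z_1) = 1.512225
z_2 = 1.520000 - (1.512225)·(1.520000 - 1.640000)/(1.512225 - (2.095170)) = 1.208706; f(z_2) = 0.289148
z_3 = 1.208706 - (0.289148)·(1.208706 - 1.520000)/(0.289148 - (1.512225)) = 1.135113; f(z_3) = 0.051525
z_4 = 1.135113 - (0.051525)·(1.135113 - 1.208706)/(0.051525 - (0.289148)) = 1.119155; f(z_4) = 0.002267

1.11916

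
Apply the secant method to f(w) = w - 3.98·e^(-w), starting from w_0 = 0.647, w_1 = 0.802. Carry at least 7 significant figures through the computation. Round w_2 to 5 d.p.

1.13735

f(w_0) = -1.436985, f(w_1) = -0.982756
w_2 = 0.802000 - (-0.982756)·(0.802000 - 0.647000)/(-0.982756 - (-1.436985)) = 1.137354; f(w_2) = -0.138899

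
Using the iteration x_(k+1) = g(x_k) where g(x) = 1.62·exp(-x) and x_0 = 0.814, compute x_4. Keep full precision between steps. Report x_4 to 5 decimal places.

0.77678

x_1 = g(0.814000) = 0.717793
x_2 = g(0.717793) = 0.790281
x_3 = g(0.790281) = 0.735022
x_4 = g(0.735022) = 0.776782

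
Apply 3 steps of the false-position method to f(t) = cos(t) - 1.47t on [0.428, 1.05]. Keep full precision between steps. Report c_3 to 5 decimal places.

f(0.428000) = 0.280638, f(1.050000) = -1.045929
step 1: c = 0.559585, f(c) = 0.024885 > 0 → new bracket [0.559585, 1.050000]
step 2: c = 0.570982, f(c) = 0.002027 > 0 → new bracket [0.570982, 1.050000]
step 3: c = 0.571909, f(c) = 0.000164 > 0 → new bracket [0.571909, 1.050000]

0.57191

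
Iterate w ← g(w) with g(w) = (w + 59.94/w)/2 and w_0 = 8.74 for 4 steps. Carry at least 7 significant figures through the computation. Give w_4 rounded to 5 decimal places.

w_1 = g(8.740000) = 7.799062
w_2 = g(7.799062) = 7.742301
w_3 = g(7.742301) = 7.742093
w_4 = g(7.742093) = 7.742093

7.74209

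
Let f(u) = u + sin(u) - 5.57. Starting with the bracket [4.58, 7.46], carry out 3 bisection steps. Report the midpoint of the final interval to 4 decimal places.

f(4.580000) = -1.981249, f(7.460000) = 2.813388 (opposite signs)
step 1: m = 6.020000, f(m) = 0.189843 > 0 → root in [4.580000, 6.020000]
step 2: m = 5.300000, f(m) = -1.102267 < 0 → root in [5.300000, 6.020000]
step 3: m = 5.660000, f(m) = -0.493625 < 0 → root in [5.660000, 6.020000]
Midpoint of [5.660000, 6.020000] = 5.840000

5.8400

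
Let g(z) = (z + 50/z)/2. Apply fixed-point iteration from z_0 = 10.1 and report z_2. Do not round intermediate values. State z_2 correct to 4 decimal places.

z_1 = g(10.100000) = 7.525248
z_2 = g(7.525248) = 7.084774

7.0848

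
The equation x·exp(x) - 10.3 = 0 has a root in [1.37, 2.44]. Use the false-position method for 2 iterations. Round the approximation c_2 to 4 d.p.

f(1.370000) = -4.908570, f(2.440000) = 17.694219
step 1: c = 1.602368, f(c) = -2.344601 < 0 → new bracket [1.602368, 2.440000]
step 2: c = 1.700374, f(c) = -0.988767 < 0 → new bracket [1.700374, 2.440000]

1.7004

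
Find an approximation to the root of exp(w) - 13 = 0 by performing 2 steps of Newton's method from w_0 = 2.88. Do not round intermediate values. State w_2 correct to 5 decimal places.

f'(w) = exp(w)
w_0 = 2.880000: f = 4.814273, f' = 17.814273 → w_1 = 2.880000 - (4.814273)/(17.814273) = 2.609752
w_1 = 2.609752: f = 0.595678, f' = 13.595678 → w_2 = 2.609752 - (0.595678)/(13.595678) = 2.565938

2.56594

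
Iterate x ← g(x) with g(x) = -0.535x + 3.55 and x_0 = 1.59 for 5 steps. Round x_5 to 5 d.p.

2.34438

x_1 = g(1.590000) = 2.699350
x_2 = g(2.699350) = 2.105848
x_3 = g(2.105848) = 2.423371
x_4 = g(2.423371) = 2.253496
x_5 = g(2.253496) = 2.344379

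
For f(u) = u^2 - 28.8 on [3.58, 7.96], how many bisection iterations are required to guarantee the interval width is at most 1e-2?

9

Initial width b − a = 7.96 − 3.58 = 4.380000.
After n steps the width is (b−a)/2^n; need (b−a)/2^n ≤ 1e-2.
So n ≥ log₂(4.380000/1e-2) = log₂(438.0000) ≈ 8.7748.
Hence n = 9.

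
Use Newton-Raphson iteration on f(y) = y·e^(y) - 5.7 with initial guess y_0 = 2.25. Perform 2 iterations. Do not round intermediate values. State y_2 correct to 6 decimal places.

f'(y) = (y + 1)·e^(y)
y_0 = 2.250000: f = 15.647406, f' = 30.835141 → y_1 = 2.250000 - (15.647406)/(30.835141) = 1.742546
y_1 = 1.742546: f = 4.253197, f' = 15.665066 → y_2 = 1.742546 - (4.253197)/(15.665066) = 1.471038

1.471038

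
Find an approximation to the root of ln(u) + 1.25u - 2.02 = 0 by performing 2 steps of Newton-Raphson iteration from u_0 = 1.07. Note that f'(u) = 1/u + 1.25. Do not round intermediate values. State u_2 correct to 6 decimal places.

Newton update: u ← u − f(u)/f'(u).
u_0 = 1.070000: f = -0.614841, f' = 2.184579 → u_1 = 1.070000 - (-0.614841)/(2.184579) = 1.351446
u_1 = 1.351446: f = -0.029517, f' = 1.989948 → u_2 = 1.351446 - (-0.029517)/(1.989948) = 1.366279

1.366279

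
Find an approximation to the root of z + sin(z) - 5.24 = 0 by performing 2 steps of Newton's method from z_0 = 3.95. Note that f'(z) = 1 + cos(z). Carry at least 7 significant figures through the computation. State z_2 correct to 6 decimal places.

z_0 = 3.950000: f = -2.013188, f' = 0.309349 → z_1 = 3.950000 - (-2.013188)/(0.309349) = 10.457824
z_1 = 10.457824: f = 4.358961, f' = 0.487795 → z_2 = 10.457824 - (4.358961)/(0.487795) = 1.521767

1.521767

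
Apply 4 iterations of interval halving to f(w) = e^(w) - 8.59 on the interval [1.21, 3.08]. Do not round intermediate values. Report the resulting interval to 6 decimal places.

[2.145000, 2.261875]

f(1.210000) = -5.236515, f(3.080000) = 13.168402 (opposite signs)
step 1: m = 2.145000, f(m) = -0.047959 < 0 → root in [2.145000, 3.080000]
step 2: m = 2.612500, f(m) = 5.043091 > 0 → root in [2.145000, 2.612500]
step 3: m = 2.378750, f(m) = 2.201405 > 0 → root in [2.145000, 2.378750]
step 4: m = 2.261875, f(m) = 1.011074 > 0 → root in [2.145000, 2.261875]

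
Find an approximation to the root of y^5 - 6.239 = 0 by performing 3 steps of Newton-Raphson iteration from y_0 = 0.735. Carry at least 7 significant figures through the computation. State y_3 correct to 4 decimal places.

f'(y) = 5y^4
y_0 = 0.735000: f = -6.024495, f' = 1.459215 → y_1 = 0.735000 - (-6.024495)/(1.459215) = 4.863586
y_1 = 4.863586: f = 2715.101621, f' = 2797.668982 → y_2 = 4.863586 - (2715.101621)/(2797.668982) = 3.893099
y_2 = 3.893099: f = 888.048320, f' = 1148.554646 → y_3 = 3.893099 - (888.048320)/(1148.554646) = 3.119911

3.1199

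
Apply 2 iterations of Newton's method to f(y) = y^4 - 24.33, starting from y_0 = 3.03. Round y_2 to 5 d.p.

2.26181

f'(y) = 4y^3
y_0 = 3.030000: f = 59.958925, f' = 111.272508 → y_1 = 3.030000 - (59.958925)/(111.272508) = 2.491152
y_1 = 2.491152: f = 14.182453, f' = 61.838775 → y_2 = 2.491152 - (14.182453)/(61.838775) = 2.261807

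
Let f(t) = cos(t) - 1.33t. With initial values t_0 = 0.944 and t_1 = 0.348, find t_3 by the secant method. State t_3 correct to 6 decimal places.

f(t_0) = -0.668967, f(t_1) = 0.477217
t_2 = 0.348000 - (0.477217)·(0.348000 - 0.944000)/(0.477217 - (-0.668967)) = 0.596146; f(t_2) = 0.034631
t_3 = 0.596146 - (0.034631)·(0.596146 - 0.348000)/(0.034631 - (0.477217)) = 0.615563; f(t_3) = -0.002250

0.615563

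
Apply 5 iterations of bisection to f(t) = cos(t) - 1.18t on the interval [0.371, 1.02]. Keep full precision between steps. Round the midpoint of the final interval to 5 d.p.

0.66508

f(0.371000) = 0.494185, f(1.020000) = -0.680234 (opposite signs)
step 1: m = 0.695500, f(m) = -0.052957 < 0 → root in [0.371000, 0.695500]
step 2: m = 0.533250, f(m) = 0.231925 > 0 → root in [0.533250, 0.695500]
step 3: m = 0.614375, f(m) = 0.092171 > 0 → root in [0.614375, 0.695500]
step 4: m = 0.654937, f(m) = 0.020260 > 0 → root in [0.654937, 0.695500]
step 5: m = 0.675219, f(m) = -0.016188 < 0 → root in [0.654937, 0.675219]
Midpoint of [0.654937, 0.675219] = 0.665078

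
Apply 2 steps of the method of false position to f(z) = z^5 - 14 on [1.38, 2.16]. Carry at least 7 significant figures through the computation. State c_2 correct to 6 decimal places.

f(1.380000) = -8.995100, f(2.160000) = 33.018498
step 1: c = 1.546998, f(c) = -5.139699 < 0 → new bracket [1.546998, 2.160000]
step 2: c = 1.629566, f(c) = -2.508955 < 0 → new bracket [1.629566, 2.160000]

1.629566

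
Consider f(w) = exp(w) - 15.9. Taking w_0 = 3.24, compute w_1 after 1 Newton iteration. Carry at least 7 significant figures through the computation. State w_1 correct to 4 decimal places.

f'(w) = exp(w)
w_0 = 3.240000: f = 9.633722, f' = 25.533722 → w_1 = 3.240000 - (9.633722)/(25.533722) = 2.862706

2.8627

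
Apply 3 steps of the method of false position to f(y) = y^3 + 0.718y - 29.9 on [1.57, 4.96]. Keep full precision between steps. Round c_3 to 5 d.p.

2.86452

f(1.570000) = -24.902847, f(4.960000) = 95.685216
step 1: c = 2.270075, f(c) = -16.571849 < 0 → new bracket [2.270075, 4.960000]
step 2: c = 2.667173, f(c) = -9.011214 < 0 → new bracket [2.667173, 4.960000]
step 3: c = 2.864516, f(c) = -4.338629 < 0 → new bracket [2.864516, 4.960000]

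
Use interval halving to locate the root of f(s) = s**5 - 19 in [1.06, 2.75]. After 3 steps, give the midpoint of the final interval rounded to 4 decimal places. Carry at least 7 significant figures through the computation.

1.7994

f(1.060000) = -17.661774, f(2.750000) = 138.276367 (opposite signs)
step 1: m = 1.905000, f(m) = 6.088512 > 0 → root in [1.060000, 1.905000]
step 2: m = 1.482500, f(m) = -11.839003 < 0 → root in [1.482500, 1.905000]
step 3: m = 1.693750, f(m) = -5.060521 < 0 → root in [1.693750, 1.905000]
Midpoint of [1.693750, 1.905000] = 1.799375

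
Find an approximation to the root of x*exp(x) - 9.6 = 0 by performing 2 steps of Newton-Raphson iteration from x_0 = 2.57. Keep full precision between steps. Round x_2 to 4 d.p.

Newton update: x ← x − f(x)/f'(x).
f'(x) = (x+1)*exp(x)
x_0 = 2.570000: f = 23.979169, f' = 46.644993 → x_1 = 2.570000 - (23.979169)/(46.644993) = 2.055922
x_1 = 2.055922: f = 6.465053, f' = 23.879091 → x_2 = 2.055922 - (6.465053)/(23.879091) = 1.785181

1.7852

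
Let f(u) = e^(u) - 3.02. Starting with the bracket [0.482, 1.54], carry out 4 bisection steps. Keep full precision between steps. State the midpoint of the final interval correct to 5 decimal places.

1.11019

f(0.482000) = -1.400690, f(1.540000) = 1.644590 (opposite signs)
step 1: m = 1.011000, f(m) = -0.271652 < 0 → root in [1.011000, 1.540000]
step 2: m = 1.275500, f(m) = 0.560491 > 0 → root in [1.011000, 1.275500]
step 3: m = 1.143250, f(m) = 0.116947 > 0 → root in [1.011000, 1.143250]
step 4: m = 1.077125, f(m) = -0.083774 < 0 → root in [1.077125, 1.143250]
Midpoint of [1.077125, 1.143250] = 1.110188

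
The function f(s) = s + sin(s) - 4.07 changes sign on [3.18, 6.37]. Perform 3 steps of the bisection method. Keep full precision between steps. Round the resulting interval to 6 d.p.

[4.775000, 5.173750]

f(3.180000) = -0.928398, f(6.370000) = 2.386706 (opposite signs)
step 1: m = 4.775000, f(m) = -0.293041 < 0 → root in [4.775000, 6.370000]
step 2: m = 5.572500, f(m) = 0.850147 > 0 → root in [4.775000, 5.572500]
step 3: m = 5.173750, f(m) = 0.208303 > 0 → root in [4.775000, 5.173750]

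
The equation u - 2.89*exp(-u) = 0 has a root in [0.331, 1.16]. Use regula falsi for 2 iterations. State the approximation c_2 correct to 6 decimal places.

1.035262

False-position update: c = (a·f(b) − b·f(a))/(f(b) − f(a)); replace the endpoint whose sign matches f(c).
f(0.331000) = -1.744613, f(1.160000) = 0.254025
step 1: c = 1.054635, f(c) = 0.047991 > 0 → new bracket [0.331000, 1.054635]
step 2: c = 1.035262, f(c) = 0.008926 > 0 → new bracket [0.331000, 1.035262]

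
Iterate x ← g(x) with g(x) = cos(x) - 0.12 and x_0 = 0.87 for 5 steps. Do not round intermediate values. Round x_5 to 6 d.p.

x_1 = g(0.870000) = 0.524827
x_2 = g(0.524827) = 0.745411
x_3 = g(0.745411) = 0.614809
x_4 = g(0.614809) = 0.696883
x_5 = g(0.696883) = 0.646846

0.646846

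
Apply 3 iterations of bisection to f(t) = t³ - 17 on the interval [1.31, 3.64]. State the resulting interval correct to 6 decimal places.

[2.475000, 2.766250]

f(1.310000) = -14.751909, f(3.640000) = 31.228544 (opposite signs)
step 1: m = 2.475000, f(m) = -1.839078 < 0 → root in [2.475000, 3.640000]
step 2: m = 3.057500, f(m) = 11.582446 > 0 → root in [2.475000, 3.057500]
step 3: m = 2.766250, f(m) = 4.167730 > 0 → root in [2.475000, 2.766250]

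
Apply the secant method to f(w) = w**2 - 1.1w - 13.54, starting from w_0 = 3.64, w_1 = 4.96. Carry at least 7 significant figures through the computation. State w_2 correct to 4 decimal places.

4.2126

Secant update: w_(k+1) = w_k − f(w_k)·(w_k − w_(k-1))/(f(w_k) − f(w_(k-1))).
f(w_0) = -4.294400, f(w_1) = 5.605600
w_2 = 4.960000 - (5.605600)·(4.960000 - 3.640000)/(5.605600 - (-4.294400)) = 4.212587; f(w_2) = -0.427959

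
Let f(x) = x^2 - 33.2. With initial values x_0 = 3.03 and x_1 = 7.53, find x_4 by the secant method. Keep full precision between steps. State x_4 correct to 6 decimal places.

5.764563

Secant update: x_(k+1) = x_k − f(x_k)·(x_k − x_(k-1))/(f(x_k) − f(x_(k-1))).
f(x_0) = -24.019100, f(x_1) = 23.500900
x_2 = 7.530000 - (23.500900)·(7.530000 - 3.030000)/(23.500900 - (-24.019100)) = 5.304536; f(x_2) = -5.061898
x_3 = 5.304536 - (-5.061898)·(5.304536 - 7.530000)/(-5.061898 - (23.500900)) = 5.698933; f(x_3) = -0.722167
x_4 = 5.698933 - (-0.722167)·(5.698933 - 5.304536)/(-0.722167 - (-5.061898)) = 5.764563; f(x_4) = 0.030192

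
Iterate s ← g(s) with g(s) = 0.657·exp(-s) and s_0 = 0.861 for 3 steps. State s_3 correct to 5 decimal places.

0.39942

s_1 = g(0.861000) = 0.277740
s_2 = g(0.277740) = 0.497674
s_3 = g(0.497674) = 0.399419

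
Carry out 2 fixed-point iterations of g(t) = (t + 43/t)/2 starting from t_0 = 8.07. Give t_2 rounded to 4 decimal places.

6.5589

t_1 = g(8.070000) = 6.699188
t_2 = g(6.699188) = 6.558938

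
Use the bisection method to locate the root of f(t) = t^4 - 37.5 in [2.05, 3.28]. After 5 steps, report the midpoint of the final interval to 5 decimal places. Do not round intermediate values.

f(2.050000) = -19.838994, f(3.280000) = 78.243171 (opposite signs)
step 1: m = 2.665000, f(m) = 12.941600 > 0 → root in [2.050000, 2.665000]
step 2: m = 2.357500, f(m) = -6.610790 < 0 → root in [2.357500, 2.665000]
step 3: m = 2.511250, f(m) = 2.270385 > 0 → root in [2.357500, 2.511250]
step 4: m = 2.434375, f(m) = -2.380371 < 0 → root in [2.434375, 2.511250]
step 5: m = 2.472812, f(m) = -0.109201 < 0 → root in [2.472812, 2.511250]
Midpoint of [2.472812, 2.511250] = 2.492031

2.49203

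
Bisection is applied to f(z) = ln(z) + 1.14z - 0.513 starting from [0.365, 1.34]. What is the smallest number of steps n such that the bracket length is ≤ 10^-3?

Initial width b − a = 1.34 − 0.365 = 0.975000.
After n steps the width is (b−a)/2^n; need (b−a)/2^n ≤ 10^-3.
So n ≥ log₂(0.975000/10^-3) = log₂(975.0000) ≈ 9.9293.
Hence n = 10.

10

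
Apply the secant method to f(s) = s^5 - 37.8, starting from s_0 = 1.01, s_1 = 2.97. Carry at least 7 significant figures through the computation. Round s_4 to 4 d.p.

Secant update: s_(k+1) = s_k − f(s_k)·(s_k − s_(k-1))/(f(s_k) − f(s_(k-1))).
f(s_0) = -36.748990, f(s_1) = 193.290582
s_2 = 2.970000 - (193.290582)·(2.970000 - 1.010000)/(193.290582 - (-36.748990)) = 1.323111; f(s_2) = -33.745082
s_3 = 1.323111 - (-33.745082)·(1.323111 - 2.970000)/(-33.745082 - (193.290582)) = 1.567894; f(s_3) = -28.324905
s_4 = 1.567894 - (-28.324905)·(1.567894 - 1.323111)/(-28.324905 - (-33.745082)) = 2.847086; f(s_4) = 149.269362

2.8471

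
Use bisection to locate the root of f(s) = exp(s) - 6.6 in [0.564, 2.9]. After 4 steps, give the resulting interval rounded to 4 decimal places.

f(0.564000) = -4.842311, f(2.900000) = 11.574145 (opposite signs)
step 1: m = 1.732000, f(m) = -0.948053 < 0 → root in [1.732000, 2.900000]
step 2: m = 2.316000, f(m) = 3.535053 > 0 → root in [1.732000, 2.316000]
step 3: m = 2.024000, f(m) = 0.968539 > 0 → root in [1.732000, 2.024000]
step 4: m = 1.878000, f(m) = -0.059589 < 0 → root in [1.878000, 2.024000]

[1.8780, 2.0240]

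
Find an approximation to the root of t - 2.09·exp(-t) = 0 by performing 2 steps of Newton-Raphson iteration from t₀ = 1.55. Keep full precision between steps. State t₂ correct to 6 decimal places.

0.871097

f'(t) = 1 + 2.09·exp(-t)
t_0 = 1.550000: f = 1.106402, f' = 1.443598 → t_1 = 1.550000 - (1.106402)/(1.443598) = 0.783581
t_1 = 0.783581: f = -0.171064, f' = 1.954644 → t_2 = 0.783581 - (-0.171064)/(1.954644) = 0.871097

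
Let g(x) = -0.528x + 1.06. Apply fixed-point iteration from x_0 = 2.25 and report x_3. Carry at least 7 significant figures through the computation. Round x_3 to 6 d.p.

x_1 = g(2.250000) = -0.128000
x_2 = g(-0.128000) = 1.127584
x_3 = g(1.127584) = 0.464636

0.464636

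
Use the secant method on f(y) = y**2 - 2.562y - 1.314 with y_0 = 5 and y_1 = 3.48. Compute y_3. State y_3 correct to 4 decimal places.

3.0191

f(y_0) = 10.876000, f(y_1) = 1.880640
y_2 = 3.480000 - (1.880640)·(3.480000 - 5.000000)/(1.880640 - (10.876000)) = 3.162217; f(y_2) = 0.584016
y_3 = 3.162217 - (0.584016)·(3.162217 - 3.480000)/(0.584016 - (1.880640)) = 3.019083; f(y_3) = 0.065973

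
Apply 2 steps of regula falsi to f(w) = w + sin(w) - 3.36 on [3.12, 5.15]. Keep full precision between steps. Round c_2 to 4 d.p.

f(3.120000) = -0.218409, f(5.150000) = 0.884233
step 1: c = 3.522098, f(c) = -0.209292 < 0 → new bracket [3.522098, 5.150000]
step 2: c = 3.833665, f(c) = -0.164469 < 0 → new bracket [3.833665, 5.150000]

3.8337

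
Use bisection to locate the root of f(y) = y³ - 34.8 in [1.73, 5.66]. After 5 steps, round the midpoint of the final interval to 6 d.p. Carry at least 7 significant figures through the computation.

f(1.730000) = -29.622283, f(5.660000) = 146.521496 (opposite signs)
step 1: m = 3.695000, f(m) = 15.647927 > 0 → root in [1.730000, 3.695000]
step 2: m = 2.712500, f(m) = -14.842357 < 0 → root in [2.712500, 3.695000]
step 3: m = 3.203750, f(m) = -1.916665 < 0 → root in [3.203750, 3.695000]
step 4: m = 3.449375, f(m) = 6.241312 > 0 → root in [3.203750, 3.449375]
step 5: m = 3.326563, f(m) = 2.011801 > 0 → root in [3.203750, 3.326563]
Midpoint of [3.203750, 3.326563] = 3.265156

3.265156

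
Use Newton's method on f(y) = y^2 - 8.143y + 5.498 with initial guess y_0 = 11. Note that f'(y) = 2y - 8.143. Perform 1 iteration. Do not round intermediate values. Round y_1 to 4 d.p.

8.3353

y_0 = 11.000000: f = 36.925000, f' = 13.857000 → y_1 = 11.000000 - (36.925000)/(13.857000) = 8.335282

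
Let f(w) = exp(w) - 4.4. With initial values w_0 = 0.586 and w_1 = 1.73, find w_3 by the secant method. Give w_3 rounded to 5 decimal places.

Secant update: w_(k+1) = w_k − f(w_k)·(w_k − w_(k-1))/(f(w_k) − f(w_(k-1))).
f(w_0) = -2.603213, f(w_1) = 1.240654
w_2 = 1.730000 - (1.240654)·(1.730000 - 0.586000)/(1.240654 - (-2.603213)) = 1.360760; f(w_2) = -0.500843
w_3 = 1.360760 - (-0.500843)·(1.360760 - 1.730000)/(-0.500843 - (1.240654)) = 1.466951; f(w_3) = -0.064004

1.46695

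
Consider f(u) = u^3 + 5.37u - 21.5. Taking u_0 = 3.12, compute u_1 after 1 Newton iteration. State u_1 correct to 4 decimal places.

f'(u) = 3u^2 + 5.37
u_0 = 3.120000: f = 25.625728, f' = 34.573200 → u_1 = 3.120000 - (25.625728)/(34.573200) = 2.378798

2.3788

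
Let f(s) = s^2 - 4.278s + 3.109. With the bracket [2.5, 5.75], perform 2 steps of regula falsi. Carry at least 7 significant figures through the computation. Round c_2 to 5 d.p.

False-position update: c = (a·f(b) − b·f(a))/(f(b) − f(a)); replace the endpoint whose sign matches f(c).
f(2.500000) = -1.336000, f(5.750000) = 11.573000
step 1: c = 2.836354, f(c) = -0.980018 < 0 → new bracket [2.836354, 5.750000]
step 2: c = 3.063824, f(c) = -0.611022 < 0 → new bracket [3.063824, 5.750000]

3.06382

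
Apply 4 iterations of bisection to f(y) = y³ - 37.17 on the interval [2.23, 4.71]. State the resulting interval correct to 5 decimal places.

f(2.230000) = -26.080433, f(4.710000) = 67.317111 (opposite signs)
step 1: m = 3.470000, f(m) = 4.611923 > 0 → root in [2.230000, 3.470000]
step 2: m = 2.850000, f(m) = -14.020875 < 0 → root in [2.850000, 3.470000]
step 3: m = 3.160000, f(m) = -5.615504 < 0 → root in [3.160000, 3.470000]
step 4: m = 3.315000, f(m) = -0.740719 < 0 → root in [3.315000, 3.470000]

[3.31500, 3.47000]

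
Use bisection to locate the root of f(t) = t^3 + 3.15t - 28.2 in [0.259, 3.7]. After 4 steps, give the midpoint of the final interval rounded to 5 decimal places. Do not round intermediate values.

f(0.259000) = -27.366776, f(3.700000) = 34.108000 (opposite signs)
step 1: m = 1.979500, f(m) = -14.208062 < 0 → root in [1.979500, 3.700000]
step 2: m = 2.839750, f(m) = 3.645468 > 0 → root in [1.979500, 2.839750]
step 3: m = 2.409625, f(m) = -6.618693 < 0 → root in [2.409625, 2.839750]
step 4: m = 2.624688, f(m) = -1.850803 < 0 → root in [2.624688, 2.839750]
Midpoint of [2.624688, 2.839750] = 2.732219

2.73222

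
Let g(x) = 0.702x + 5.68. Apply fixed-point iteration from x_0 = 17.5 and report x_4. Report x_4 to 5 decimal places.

x_1 = g(17.500000) = 17.965000
x_2 = g(17.965000) = 18.291430
x_3 = g(18.291430) = 18.520584
x_4 = g(18.520584) = 18.681450

18.68145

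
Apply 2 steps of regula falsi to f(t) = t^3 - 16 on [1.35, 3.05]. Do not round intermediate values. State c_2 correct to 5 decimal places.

False-position update: c = (a·f(b) − b·f(a))/(f(b) − f(a)); replace the endpoint whose sign matches f(c).
f(1.350000) = -13.539625, f(3.050000) = 12.372625
step 1: c = 2.238281, f(c) = -4.786430 < 0 → new bracket [2.238281, 3.050000]
step 2: c = 2.464706, f(c) = -1.027465 < 0 → new bracket [2.464706, 3.050000]

2.46471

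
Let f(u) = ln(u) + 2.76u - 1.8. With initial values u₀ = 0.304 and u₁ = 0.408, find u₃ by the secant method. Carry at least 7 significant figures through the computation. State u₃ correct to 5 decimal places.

f(u_0) = -2.151688, f(u_1) = -1.570408
u_2 = 0.408000 - (-1.570408)·(0.408000 - 0.304000)/(-1.570408 - (-2.151688)) = 0.688971; f(u_2) = -0.270998
u_3 = 0.688971 - (-0.270998)·(0.688971 - 0.408000)/(-0.270998 - (-1.570408)) = 0.747568; f(u_3) = -0.027641

0.74757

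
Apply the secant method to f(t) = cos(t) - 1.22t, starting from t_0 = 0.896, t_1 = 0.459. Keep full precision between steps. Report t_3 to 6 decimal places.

0.652149

Secant update: t_(k+1) = t_k − f(t_k)·(t_k − t_(k-1))/(f(t_k) − f(t_(k-1))).
f(t_0) = -0.468382, f(t_1) = 0.336516
t_2 = 0.459000 - (0.336516)·(0.459000 - 0.896000)/(0.336516 - (-0.468382)) = 0.641703; f(t_2) = 0.018199
t_3 = 0.641703 - (0.018199)·(0.641703 - 0.459000)/(0.018199 - (0.336516)) = 0.652149; f(t_3) = -0.000841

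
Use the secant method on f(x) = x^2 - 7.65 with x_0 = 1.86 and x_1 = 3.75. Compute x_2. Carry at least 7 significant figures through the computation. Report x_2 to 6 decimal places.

2.606952

f(x_0) = -4.190400, f(x_1) = 6.412500
x_2 = 3.750000 - (6.412500)·(3.750000 - 1.860000)/(6.412500 - (-4.190400)) = 2.606952; f(x_2) = -0.853802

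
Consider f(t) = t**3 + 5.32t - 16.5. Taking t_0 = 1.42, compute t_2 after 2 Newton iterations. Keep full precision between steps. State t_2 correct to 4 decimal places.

1.8732

f'(t) = 3t**2 + 5.32
t_0 = 1.420000: f = -6.082312, f' = 11.369200 → t_1 = 1.420000 - (-6.082312)/(11.369200) = 1.954982
t_1 = 1.954982: f = 1.372349, f' = 16.785858 → t_2 = 1.954982 - (1.372349)/(16.785858) = 1.873225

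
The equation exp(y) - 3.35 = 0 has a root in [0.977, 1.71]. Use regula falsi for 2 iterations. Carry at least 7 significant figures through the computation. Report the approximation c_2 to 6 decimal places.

f(0.977000) = -0.693525, f(1.710000) = 2.178961
step 1: c = 1.153973, f(c) = -0.179233 < 0 → new bracket [1.153973, 1.710000]
step 2: c = 1.196234, f(c) = -0.042363 < 0 → new bracket [1.196234, 1.710000]

1.196234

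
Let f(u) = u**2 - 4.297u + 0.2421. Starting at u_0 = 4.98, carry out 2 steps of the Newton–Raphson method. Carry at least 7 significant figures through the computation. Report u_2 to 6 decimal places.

Newton update: u ← u − f(u)/f'(u).
f'(u) = 2u - 4.297
u_0 = 4.980000: f = 3.643440, f' = 5.663000 → u_1 = 4.980000 - (3.643440)/(5.663000) = 4.336624
u_1 = 4.336624: f = 0.413933, f' = 4.376247 → u_2 = 4.336624 - (0.413933)/(4.376247) = 4.242037

4.242037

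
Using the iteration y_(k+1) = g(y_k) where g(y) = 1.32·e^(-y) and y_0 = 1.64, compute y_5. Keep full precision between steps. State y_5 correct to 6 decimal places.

y_1 = g(1.640000) = 0.256054
y_2 = g(0.256054) = 1.021813
y_3 = g(1.021813) = 0.475123
y_4 = g(0.475123) = 0.820787
y_5 = g(0.820787) = 0.580912

0.580912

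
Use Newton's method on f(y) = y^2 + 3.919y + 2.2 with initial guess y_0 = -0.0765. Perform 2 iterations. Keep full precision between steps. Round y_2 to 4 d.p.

Newton update: y ← y − f(y)/f'(y).
f'(y) = 2y + 3.919
y_0 = -0.076500: f = 1.906049, f' = 3.766000 → y_1 = -0.076500 - (1.906049)/(3.766000) = -0.582620
y_1 = -0.582620: f = 0.256158, f' = 2.753760 → y_2 = -0.582620 - (0.256158)/(2.753760) = -0.675641

-0.6756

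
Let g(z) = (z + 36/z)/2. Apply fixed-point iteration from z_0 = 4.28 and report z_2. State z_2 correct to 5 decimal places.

6.00941

z_1 = g(4.280000) = 6.345607
z_2 = g(6.345607) = 6.009412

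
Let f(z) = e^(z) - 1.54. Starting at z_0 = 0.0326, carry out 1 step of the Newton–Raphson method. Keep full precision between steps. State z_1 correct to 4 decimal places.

Newton update: z ← z − f(z)/f'(z).
f'(z) = e^(z)
z_0 = 0.032600: f = -0.506863, f' = 1.033137 → z_1 = 0.032600 - (-0.506863)/(1.033137) = 0.523206

0.5232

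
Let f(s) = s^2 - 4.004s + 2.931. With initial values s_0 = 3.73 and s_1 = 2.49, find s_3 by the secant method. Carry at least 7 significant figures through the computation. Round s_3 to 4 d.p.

f(s_0) = 1.908980, f(s_1) = -0.838860
s_2 = 2.490000 - (-0.838860)·(2.490000 - 3.730000)/(-0.838860 - (1.908980)) = 2.868547; f(s_2) = -0.326100
s_3 = 2.868547 - (-0.326100)·(2.868547 - 2.490000)/(-0.326100 - (-0.838860)) = 3.109292; f(s_3) = 0.149091

3.1093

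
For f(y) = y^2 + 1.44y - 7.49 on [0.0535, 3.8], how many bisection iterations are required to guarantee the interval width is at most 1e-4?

Initial width b − a = 3.8 − 0.0535 = 3.746500.
After n steps the width is (b−a)/2^n; need (b−a)/2^n ≤ 1e-4.
So n ≥ log₂(3.746500/1e-4) = log₂(37465.0000) ≈ 15.1933.
Hence n = 16.

16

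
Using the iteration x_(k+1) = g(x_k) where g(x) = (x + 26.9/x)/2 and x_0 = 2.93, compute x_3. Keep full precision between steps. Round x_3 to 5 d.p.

5.18689

x_1 = g(2.930000) = 6.055444
x_2 = g(6.055444) = 5.248864
x_3 = g(5.248864) = 5.186891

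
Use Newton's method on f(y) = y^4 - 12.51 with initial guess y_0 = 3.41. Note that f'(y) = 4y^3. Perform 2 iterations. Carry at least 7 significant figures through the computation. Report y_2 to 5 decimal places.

Newton update: y ← y − f(y)/f'(y).
y_0 = 3.410000: f = 122.702710, f' = 158.607284 → y_1 = 3.410000 - (122.702710)/(158.607284) = 2.636374
y_1 = 2.636374: f = 35.799008, f' = 73.296136 → y_2 = 2.636374 - (35.799008)/(73.296136) = 2.147958

2.14796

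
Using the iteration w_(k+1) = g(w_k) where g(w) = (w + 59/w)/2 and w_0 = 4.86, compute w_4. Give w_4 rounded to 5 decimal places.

7.68115

w_1 = g(4.860000) = 8.499959
w_2 = g(8.499959) = 7.720584
w_3 = g(7.720584) = 7.681246
w_4 = g(7.681246) = 7.681146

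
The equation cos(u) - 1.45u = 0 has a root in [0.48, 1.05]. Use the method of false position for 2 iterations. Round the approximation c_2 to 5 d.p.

0.57707

f(0.480000) = 0.190995, f(1.050000) = -1.024929
step 1: c = 0.569534, f(c) = 0.016327 > 0 → new bracket [0.569534, 1.050000]
step 2: c = 0.577068, f(c) = 0.001317 > 0 → new bracket [0.577068, 1.050000]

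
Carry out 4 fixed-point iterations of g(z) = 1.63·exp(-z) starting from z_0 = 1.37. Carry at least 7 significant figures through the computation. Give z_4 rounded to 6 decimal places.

0.935662

z_1 = g(1.370000) = 0.414194
z_2 = g(0.414194) = 1.077222
z_3 = g(1.077222) = 0.555080
z_4 = g(0.555080) = 0.935662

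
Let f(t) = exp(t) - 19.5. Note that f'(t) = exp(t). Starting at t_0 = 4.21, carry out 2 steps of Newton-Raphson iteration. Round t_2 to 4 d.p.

3.0886

t_0 = 4.210000: f = 47.856540, f' = 67.356540 → t_1 = 4.210000 - (47.856540)/(67.356540) = 3.499504
t_1 = 3.499504: f = 13.599037, f' = 33.099037 → t_2 = 3.499504 - (13.599037)/(33.099037) = 3.088645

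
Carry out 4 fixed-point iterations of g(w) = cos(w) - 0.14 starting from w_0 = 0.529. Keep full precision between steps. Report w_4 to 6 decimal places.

0.637656

w_1 = g(0.529000) = 0.723312
w_2 = g(0.723312) = 0.609618
w_3 = g(0.609618) = 0.679867
w_4 = g(0.679867) = 0.637656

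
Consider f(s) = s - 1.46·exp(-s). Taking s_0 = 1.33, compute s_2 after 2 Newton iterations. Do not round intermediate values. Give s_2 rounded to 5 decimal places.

0.71364

f'(s) = 1 + 1.46·exp(-s)
s_0 = 1.330000: f = 0.943863, f' = 1.386137 → s_1 = 1.330000 - (0.943863)/(1.386137) = 0.649069
s_1 = 0.649069: f = -0.113827, f' = 1.762897 → s_2 = 0.649069 - (-0.113827)/(1.762897) = 0.713638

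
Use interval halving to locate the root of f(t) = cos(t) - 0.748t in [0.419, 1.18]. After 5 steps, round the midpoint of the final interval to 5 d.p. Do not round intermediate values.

0.85895

f(0.419000) = 0.600084, f(1.180000) = -0.501715 (opposite signs)
step 1: m = 0.799500, f(m) = 0.099039 > 0 → root in [0.799500, 1.180000]
step 2: m = 0.989750, f(m) = -0.191434 < 0 → root in [0.799500, 0.989750]
step 3: m = 0.894625, f(m) = -0.043368 < 0 → root in [0.799500, 0.894625]
step 4: m = 0.847063, f(m) = 0.028584 > 0 → root in [0.847063, 0.894625]
step 5: m = 0.870844, f(m) = -0.007210 < 0 → root in [0.847063, 0.870844]
Midpoint of [0.847063, 0.870844] = 0.858953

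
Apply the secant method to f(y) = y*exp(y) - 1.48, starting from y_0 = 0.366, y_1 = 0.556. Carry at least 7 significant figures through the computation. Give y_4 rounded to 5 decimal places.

0.71991

f(y_0) = -0.952244, f(y_1) = -0.510512
y_2 = 0.556000 - (-0.510512)·(0.556000 - 0.366000)/(-0.510512 - (-0.952244)) = 0.775584; f(y_2) = 0.204459
y_3 = 0.775584 - (0.204459)·(0.775584 - 0.556000)/(0.204459 - (-0.510512)) = 0.712790; f(y_3) = -0.026142
y_4 = 0.712790 - (-0.026142)·(0.712790 - 0.775584)/(-0.026142 - (0.204459)) = 0.719908; f(y_4) = -0.001132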